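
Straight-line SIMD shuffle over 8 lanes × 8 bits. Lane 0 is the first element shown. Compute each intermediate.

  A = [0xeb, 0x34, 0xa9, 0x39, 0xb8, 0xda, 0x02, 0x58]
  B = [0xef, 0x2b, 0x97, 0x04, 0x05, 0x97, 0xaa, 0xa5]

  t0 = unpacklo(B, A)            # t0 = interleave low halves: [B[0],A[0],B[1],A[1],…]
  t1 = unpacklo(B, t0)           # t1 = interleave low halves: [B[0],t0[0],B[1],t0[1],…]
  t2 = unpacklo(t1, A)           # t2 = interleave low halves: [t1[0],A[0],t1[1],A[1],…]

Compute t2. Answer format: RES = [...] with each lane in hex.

→ t0 |ef|eb|2b|34|97|a9|04|39|
→ t1 |ef|ef|2b|eb|97|2b|04|34|
→ t2 |ef|eb|ef|34|2b|a9|eb|39|

RES = [ 0xef  0xeb  0xef  0x34  0x2b  0xa9  0xeb  0x39 ]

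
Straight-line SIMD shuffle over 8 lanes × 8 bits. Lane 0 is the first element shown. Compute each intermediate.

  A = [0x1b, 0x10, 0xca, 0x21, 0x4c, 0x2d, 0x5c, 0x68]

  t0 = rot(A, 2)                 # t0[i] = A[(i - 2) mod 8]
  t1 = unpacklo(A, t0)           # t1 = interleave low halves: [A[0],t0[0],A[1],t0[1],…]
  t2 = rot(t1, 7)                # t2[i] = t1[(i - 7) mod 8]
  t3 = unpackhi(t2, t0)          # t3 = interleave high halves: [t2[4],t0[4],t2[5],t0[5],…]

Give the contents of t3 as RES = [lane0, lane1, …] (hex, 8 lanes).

RES = [0x1b, 0xca, 0x21, 0x21, 0x10, 0x4c, 0x1b, 0x2d]

→ t0 |5c|68|1b|10|ca|21|4c|2d|
→ t1 |1b|5c|10|68|ca|1b|21|10|
→ t2 |5c|10|68|ca|1b|21|10|1b|
→ t3 |1b|ca|21|21|10|4c|1b|2d|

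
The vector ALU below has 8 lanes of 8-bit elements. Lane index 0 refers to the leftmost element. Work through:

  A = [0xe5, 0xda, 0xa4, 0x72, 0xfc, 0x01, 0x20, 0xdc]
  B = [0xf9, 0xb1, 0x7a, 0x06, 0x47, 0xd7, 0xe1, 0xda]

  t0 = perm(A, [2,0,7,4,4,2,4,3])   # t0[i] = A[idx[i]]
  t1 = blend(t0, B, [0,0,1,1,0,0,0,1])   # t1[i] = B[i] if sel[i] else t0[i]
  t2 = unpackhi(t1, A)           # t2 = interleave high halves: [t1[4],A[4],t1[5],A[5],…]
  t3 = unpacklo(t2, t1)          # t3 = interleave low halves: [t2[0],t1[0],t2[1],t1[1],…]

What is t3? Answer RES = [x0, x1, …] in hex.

t0 = [0xa4, 0xe5, 0xdc, 0xfc, 0xfc, 0xa4, 0xfc, 0x72]
t1 = [0xa4, 0xe5, 0x7a, 0x06, 0xfc, 0xa4, 0xfc, 0xda]
t2 = [0xfc, 0xfc, 0xa4, 0x01, 0xfc, 0x20, 0xda, 0xdc]
t3 = [0xfc, 0xa4, 0xfc, 0xe5, 0xa4, 0x7a, 0x01, 0x06]

RES = [0xfc, 0xa4, 0xfc, 0xe5, 0xa4, 0x7a, 0x01, 0x06]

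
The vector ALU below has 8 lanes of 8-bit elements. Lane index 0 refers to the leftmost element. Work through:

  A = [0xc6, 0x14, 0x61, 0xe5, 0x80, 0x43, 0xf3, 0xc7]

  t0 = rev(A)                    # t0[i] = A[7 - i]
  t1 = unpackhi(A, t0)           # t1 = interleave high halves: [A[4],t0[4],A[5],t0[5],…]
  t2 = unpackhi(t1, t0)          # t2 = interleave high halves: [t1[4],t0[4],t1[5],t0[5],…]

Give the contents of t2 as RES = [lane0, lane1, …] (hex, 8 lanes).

  t0: c7 f3 43 80 e5 61 14 c6
  t1: 80 e5 43 61 f3 14 c7 c6
  t2: f3 e5 14 61 c7 14 c6 c6

RES = [ 0xf3  0xe5  0x14  0x61  0xc7  0x14  0xc6  0xc6 ]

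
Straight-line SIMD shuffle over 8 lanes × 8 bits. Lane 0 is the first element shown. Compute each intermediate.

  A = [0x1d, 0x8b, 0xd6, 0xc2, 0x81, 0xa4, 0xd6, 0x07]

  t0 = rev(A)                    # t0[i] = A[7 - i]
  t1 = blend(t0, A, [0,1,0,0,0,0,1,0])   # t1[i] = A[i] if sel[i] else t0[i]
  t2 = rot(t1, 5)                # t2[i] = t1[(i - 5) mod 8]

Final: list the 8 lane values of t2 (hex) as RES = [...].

RES = [ 0x81  0xc2  0xd6  0xd6  0x1d  0x07  0x8b  0xa4 ]

  t0: 07 d6 a4 81 c2 d6 8b 1d
  t1: 07 8b a4 81 c2 d6 d6 1d
  t2: 81 c2 d6 d6 1d 07 8b a4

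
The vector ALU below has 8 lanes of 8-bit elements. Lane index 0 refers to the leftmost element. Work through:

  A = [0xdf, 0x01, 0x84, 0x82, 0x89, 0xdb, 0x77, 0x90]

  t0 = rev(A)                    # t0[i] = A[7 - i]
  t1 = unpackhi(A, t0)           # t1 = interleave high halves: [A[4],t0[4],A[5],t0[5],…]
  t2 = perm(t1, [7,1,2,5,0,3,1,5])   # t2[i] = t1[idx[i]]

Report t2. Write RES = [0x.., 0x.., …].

RES = [ 0xdf  0x82  0xdb  0x01  0x89  0x84  0x82  0x01 ]

→ t0 |90|77|db|89|82|84|01|df|
→ t1 |89|82|db|84|77|01|90|df|
→ t2 |df|82|db|01|89|84|82|01|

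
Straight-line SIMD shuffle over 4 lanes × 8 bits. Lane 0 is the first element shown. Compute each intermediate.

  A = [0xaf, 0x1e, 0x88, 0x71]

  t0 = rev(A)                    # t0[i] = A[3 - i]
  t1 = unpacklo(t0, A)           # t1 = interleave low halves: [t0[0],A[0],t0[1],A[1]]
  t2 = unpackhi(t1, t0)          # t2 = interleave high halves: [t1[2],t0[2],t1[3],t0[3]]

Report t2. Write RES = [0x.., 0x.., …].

→ t0 |71|88|1e|af|
→ t1 |71|af|88|1e|
→ t2 |88|1e|1e|af|

RES = [ 0x88  0x1e  0x1e  0xaf ]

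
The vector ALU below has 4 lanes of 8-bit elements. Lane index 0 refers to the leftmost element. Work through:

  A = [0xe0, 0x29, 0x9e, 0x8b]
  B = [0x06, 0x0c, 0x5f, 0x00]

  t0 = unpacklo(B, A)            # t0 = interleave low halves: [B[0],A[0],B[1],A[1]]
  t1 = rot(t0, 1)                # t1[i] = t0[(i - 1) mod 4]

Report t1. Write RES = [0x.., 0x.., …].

RES = [ 0x29  0x06  0xe0  0x0c ]

t0 = [0x06, 0xe0, 0x0c, 0x29]
t1 = [0x29, 0x06, 0xe0, 0x0c]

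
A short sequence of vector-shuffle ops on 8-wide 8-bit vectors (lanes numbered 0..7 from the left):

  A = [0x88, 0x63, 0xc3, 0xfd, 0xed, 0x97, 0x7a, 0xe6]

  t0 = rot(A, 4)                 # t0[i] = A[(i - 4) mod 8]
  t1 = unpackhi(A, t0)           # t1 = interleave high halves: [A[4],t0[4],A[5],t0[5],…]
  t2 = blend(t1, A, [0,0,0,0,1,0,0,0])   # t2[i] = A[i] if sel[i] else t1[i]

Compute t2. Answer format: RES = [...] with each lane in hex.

RES = [ 0xed  0x88  0x97  0x63  0xed  0xc3  0xe6  0xfd ]

t0 = [0xed, 0x97, 0x7a, 0xe6, 0x88, 0x63, 0xc3, 0xfd]
t1 = [0xed, 0x88, 0x97, 0x63, 0x7a, 0xc3, 0xe6, 0xfd]
t2 = [0xed, 0x88, 0x97, 0x63, 0xed, 0xc3, 0xe6, 0xfd]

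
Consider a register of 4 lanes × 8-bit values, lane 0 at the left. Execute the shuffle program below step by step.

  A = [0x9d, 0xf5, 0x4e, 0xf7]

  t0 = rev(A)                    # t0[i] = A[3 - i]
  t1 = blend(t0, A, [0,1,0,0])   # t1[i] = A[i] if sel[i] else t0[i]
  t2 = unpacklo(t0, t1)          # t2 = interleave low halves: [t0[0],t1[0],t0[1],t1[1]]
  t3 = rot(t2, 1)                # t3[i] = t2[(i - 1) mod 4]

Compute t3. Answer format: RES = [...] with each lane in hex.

RES = [0xf5, 0xf7, 0xf7, 0x4e]

t0 = [0xf7, 0x4e, 0xf5, 0x9d]
t1 = [0xf7, 0xf5, 0xf5, 0x9d]
t2 = [0xf7, 0xf7, 0x4e, 0xf5]
t3 = [0xf5, 0xf7, 0xf7, 0x4e]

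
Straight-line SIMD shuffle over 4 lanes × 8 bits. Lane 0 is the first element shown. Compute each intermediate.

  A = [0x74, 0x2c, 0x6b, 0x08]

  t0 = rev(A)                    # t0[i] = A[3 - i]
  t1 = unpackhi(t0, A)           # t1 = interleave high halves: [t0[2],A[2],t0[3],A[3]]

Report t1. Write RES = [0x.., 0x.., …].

  t0: 08 6b 2c 74
  t1: 2c 6b 74 08

RES = [0x2c, 0x6b, 0x74, 0x08]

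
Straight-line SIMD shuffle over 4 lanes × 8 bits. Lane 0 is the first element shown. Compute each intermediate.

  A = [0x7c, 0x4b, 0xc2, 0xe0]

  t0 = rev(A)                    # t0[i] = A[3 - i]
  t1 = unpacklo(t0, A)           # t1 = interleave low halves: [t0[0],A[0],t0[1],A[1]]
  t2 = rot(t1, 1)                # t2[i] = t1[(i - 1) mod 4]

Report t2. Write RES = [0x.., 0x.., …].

RES = [0x4b, 0xe0, 0x7c, 0xc2]

t0 = [0xe0, 0xc2, 0x4b, 0x7c]
t1 = [0xe0, 0x7c, 0xc2, 0x4b]
t2 = [0x4b, 0xe0, 0x7c, 0xc2]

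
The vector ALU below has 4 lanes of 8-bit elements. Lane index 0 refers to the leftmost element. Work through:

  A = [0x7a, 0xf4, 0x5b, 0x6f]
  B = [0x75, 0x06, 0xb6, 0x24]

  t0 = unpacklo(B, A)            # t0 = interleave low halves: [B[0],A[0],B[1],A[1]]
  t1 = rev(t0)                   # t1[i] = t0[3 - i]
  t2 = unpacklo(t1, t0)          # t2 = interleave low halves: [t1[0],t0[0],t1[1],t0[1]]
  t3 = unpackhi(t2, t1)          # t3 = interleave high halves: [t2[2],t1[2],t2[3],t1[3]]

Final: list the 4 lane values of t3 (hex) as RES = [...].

  t0: 75 7a 06 f4
  t1: f4 06 7a 75
  t2: f4 75 06 7a
  t3: 06 7a 7a 75

RES = [0x06, 0x7a, 0x7a, 0x75]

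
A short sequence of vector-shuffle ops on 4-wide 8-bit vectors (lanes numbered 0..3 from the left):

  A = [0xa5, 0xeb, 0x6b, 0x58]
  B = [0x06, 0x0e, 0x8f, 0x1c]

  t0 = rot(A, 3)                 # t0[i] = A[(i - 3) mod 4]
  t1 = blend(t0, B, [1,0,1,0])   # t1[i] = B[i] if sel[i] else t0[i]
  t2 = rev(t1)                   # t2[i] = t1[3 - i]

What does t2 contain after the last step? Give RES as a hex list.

t0 = [0xeb, 0x6b, 0x58, 0xa5]
t1 = [0x06, 0x6b, 0x8f, 0xa5]
t2 = [0xa5, 0x8f, 0x6b, 0x06]

RES = [0xa5, 0x8f, 0x6b, 0x06]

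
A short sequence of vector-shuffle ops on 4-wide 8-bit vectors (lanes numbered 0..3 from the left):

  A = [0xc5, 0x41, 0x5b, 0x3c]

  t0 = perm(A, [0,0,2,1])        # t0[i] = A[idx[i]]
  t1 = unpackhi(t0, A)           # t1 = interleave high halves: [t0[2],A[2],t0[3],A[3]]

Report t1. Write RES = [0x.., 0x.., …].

RES = [0x5b, 0x5b, 0x41, 0x3c]

→ t0 |c5|c5|5b|41|
→ t1 |5b|5b|41|3c|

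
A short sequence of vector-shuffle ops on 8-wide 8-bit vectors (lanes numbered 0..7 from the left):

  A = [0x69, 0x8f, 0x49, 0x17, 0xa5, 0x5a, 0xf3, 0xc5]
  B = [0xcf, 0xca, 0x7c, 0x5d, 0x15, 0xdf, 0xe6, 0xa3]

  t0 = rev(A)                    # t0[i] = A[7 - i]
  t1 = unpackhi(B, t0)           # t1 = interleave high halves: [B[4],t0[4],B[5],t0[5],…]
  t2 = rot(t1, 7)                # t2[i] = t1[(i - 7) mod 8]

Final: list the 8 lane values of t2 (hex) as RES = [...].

RES = [0x17, 0xdf, 0x49, 0xe6, 0x8f, 0xa3, 0x69, 0x15]

t0 = [0xc5, 0xf3, 0x5a, 0xa5, 0x17, 0x49, 0x8f, 0x69]
t1 = [0x15, 0x17, 0xdf, 0x49, 0xe6, 0x8f, 0xa3, 0x69]
t2 = [0x17, 0xdf, 0x49, 0xe6, 0x8f, 0xa3, 0x69, 0x15]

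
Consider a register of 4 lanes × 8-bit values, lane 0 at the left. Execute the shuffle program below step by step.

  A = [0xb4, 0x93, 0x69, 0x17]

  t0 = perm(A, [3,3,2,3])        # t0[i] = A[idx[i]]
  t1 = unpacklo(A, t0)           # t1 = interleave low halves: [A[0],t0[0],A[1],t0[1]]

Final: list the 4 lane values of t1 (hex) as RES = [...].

→ t0 |17|17|69|17|
→ t1 |b4|17|93|17|

RES = [ 0xb4  0x17  0x93  0x17 ]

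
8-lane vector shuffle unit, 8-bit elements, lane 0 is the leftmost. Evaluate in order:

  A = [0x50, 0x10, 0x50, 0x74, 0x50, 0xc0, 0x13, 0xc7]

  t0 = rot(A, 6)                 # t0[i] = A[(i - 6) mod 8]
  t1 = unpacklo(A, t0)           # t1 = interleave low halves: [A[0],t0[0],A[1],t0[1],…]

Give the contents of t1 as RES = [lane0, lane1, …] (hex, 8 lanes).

RES = [0x50, 0x50, 0x10, 0x74, 0x50, 0x50, 0x74, 0xc0]

  t0: 50 74 50 c0 13 c7 50 10
  t1: 50 50 10 74 50 50 74 c0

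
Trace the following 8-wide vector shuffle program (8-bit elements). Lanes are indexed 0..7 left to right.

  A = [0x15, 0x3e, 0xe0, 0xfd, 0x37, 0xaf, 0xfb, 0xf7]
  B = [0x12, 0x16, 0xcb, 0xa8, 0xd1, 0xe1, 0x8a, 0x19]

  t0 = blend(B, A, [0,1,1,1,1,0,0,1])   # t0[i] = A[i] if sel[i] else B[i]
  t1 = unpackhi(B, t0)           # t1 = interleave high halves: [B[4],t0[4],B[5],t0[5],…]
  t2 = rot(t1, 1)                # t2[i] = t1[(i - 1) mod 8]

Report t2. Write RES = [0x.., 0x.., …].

RES = [0xf7, 0xd1, 0x37, 0xe1, 0xe1, 0x8a, 0x8a, 0x19]

  t0: 12 3e e0 fd 37 e1 8a f7
  t1: d1 37 e1 e1 8a 8a 19 f7
  t2: f7 d1 37 e1 e1 8a 8a 19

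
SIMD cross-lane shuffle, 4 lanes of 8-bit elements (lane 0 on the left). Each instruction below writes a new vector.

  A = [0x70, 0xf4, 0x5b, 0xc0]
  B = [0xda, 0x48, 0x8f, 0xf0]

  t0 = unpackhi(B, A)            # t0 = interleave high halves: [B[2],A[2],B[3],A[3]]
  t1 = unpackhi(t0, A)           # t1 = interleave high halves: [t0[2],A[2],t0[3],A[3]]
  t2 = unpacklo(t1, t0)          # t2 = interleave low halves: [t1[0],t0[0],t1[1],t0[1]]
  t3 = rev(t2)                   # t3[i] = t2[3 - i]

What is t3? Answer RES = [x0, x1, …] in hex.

  t0: 8f 5b f0 c0
  t1: f0 5b c0 c0
  t2: f0 8f 5b 5b
  t3: 5b 5b 8f f0

RES = [0x5b, 0x5b, 0x8f, 0xf0]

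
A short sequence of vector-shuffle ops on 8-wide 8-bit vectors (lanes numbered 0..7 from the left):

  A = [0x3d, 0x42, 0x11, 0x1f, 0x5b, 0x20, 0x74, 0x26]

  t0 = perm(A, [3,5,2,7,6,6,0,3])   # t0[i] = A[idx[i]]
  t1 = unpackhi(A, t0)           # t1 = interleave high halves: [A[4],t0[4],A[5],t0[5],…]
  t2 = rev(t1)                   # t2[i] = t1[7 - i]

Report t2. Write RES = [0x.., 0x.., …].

t0 = [0x1f, 0x20, 0x11, 0x26, 0x74, 0x74, 0x3d, 0x1f]
t1 = [0x5b, 0x74, 0x20, 0x74, 0x74, 0x3d, 0x26, 0x1f]
t2 = [0x1f, 0x26, 0x3d, 0x74, 0x74, 0x20, 0x74, 0x5b]

RES = [ 0x1f  0x26  0x3d  0x74  0x74  0x20  0x74  0x5b ]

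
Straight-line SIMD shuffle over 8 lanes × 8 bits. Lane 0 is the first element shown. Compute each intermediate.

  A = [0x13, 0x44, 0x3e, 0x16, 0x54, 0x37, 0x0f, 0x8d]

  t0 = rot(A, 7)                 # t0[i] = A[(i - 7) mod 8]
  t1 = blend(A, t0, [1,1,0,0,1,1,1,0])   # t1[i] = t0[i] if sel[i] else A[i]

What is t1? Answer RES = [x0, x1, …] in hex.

RES = [0x44, 0x3e, 0x3e, 0x16, 0x37, 0x0f, 0x8d, 0x8d]

→ t0 |44|3e|16|54|37|0f|8d|13|
→ t1 |44|3e|3e|16|37|0f|8d|8d|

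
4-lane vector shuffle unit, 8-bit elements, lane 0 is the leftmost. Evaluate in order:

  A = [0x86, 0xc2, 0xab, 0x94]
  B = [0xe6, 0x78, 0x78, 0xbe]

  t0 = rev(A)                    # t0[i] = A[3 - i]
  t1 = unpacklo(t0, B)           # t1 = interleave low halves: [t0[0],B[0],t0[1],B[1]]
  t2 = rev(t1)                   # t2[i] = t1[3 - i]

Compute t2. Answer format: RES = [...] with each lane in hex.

RES = [0x78, 0xab, 0xe6, 0x94]

→ t0 |94|ab|c2|86|
→ t1 |94|e6|ab|78|
→ t2 |78|ab|e6|94|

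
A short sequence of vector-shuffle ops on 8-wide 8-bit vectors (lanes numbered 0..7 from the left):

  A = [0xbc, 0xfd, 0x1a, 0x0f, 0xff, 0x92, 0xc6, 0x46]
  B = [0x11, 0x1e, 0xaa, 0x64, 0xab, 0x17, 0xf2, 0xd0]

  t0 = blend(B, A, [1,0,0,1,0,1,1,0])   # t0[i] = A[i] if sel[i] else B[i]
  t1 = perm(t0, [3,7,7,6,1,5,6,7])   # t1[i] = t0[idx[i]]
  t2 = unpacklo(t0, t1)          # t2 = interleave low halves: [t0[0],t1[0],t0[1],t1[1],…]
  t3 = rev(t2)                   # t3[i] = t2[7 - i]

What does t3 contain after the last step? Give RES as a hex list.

RES = [ 0xc6  0x0f  0xd0  0xaa  0xd0  0x1e  0x0f  0xbc ]

  t0: bc 1e aa 0f ab 92 c6 d0
  t1: 0f d0 d0 c6 1e 92 c6 d0
  t2: bc 0f 1e d0 aa d0 0f c6
  t3: c6 0f d0 aa d0 1e 0f bc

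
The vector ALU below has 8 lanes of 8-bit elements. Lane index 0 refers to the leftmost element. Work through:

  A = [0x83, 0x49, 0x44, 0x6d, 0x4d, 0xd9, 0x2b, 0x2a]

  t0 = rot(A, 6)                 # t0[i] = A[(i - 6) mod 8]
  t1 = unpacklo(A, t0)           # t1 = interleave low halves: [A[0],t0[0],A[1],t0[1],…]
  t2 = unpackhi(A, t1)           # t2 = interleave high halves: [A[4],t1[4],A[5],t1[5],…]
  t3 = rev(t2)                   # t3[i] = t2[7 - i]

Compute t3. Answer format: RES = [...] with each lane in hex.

RES = [ 0xd9  0x2a  0x6d  0x2b  0x4d  0xd9  0x44  0x4d ]

→ t0 |44|6d|4d|d9|2b|2a|83|49|
→ t1 |83|44|49|6d|44|4d|6d|d9|
→ t2 |4d|44|d9|4d|2b|6d|2a|d9|
→ t3 |d9|2a|6d|2b|4d|d9|44|4d|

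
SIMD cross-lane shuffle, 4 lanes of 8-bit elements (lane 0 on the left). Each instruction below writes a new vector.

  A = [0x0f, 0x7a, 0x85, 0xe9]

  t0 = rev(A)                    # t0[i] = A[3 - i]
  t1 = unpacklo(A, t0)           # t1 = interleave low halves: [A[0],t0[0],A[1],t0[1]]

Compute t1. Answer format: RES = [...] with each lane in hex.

RES = [0x0f, 0xe9, 0x7a, 0x85]

  t0: e9 85 7a 0f
  t1: 0f e9 7a 85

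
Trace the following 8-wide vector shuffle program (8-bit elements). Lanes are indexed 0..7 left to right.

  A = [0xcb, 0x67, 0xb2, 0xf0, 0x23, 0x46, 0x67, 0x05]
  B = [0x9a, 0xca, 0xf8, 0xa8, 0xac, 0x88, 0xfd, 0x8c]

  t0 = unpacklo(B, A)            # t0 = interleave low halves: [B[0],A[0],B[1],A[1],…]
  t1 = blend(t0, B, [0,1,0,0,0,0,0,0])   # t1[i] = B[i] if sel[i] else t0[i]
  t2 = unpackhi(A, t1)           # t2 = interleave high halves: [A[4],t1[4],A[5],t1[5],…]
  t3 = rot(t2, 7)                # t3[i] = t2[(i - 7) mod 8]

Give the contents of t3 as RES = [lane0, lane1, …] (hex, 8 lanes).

RES = [ 0xf8  0x46  0xb2  0x67  0xa8  0x05  0xf0  0x23 ]

  t0: 9a cb ca 67 f8 b2 a8 f0
  t1: 9a ca ca 67 f8 b2 a8 f0
  t2: 23 f8 46 b2 67 a8 05 f0
  t3: f8 46 b2 67 a8 05 f0 23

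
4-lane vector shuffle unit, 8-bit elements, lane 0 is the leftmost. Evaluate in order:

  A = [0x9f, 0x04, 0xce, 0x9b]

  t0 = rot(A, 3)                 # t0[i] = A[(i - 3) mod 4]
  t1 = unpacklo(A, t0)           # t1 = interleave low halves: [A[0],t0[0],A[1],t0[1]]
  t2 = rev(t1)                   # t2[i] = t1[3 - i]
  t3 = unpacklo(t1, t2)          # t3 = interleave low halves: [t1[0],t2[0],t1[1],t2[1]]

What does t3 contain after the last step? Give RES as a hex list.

RES = [0x9f, 0xce, 0x04, 0x04]

t0 = [0x04, 0xce, 0x9b, 0x9f]
t1 = [0x9f, 0x04, 0x04, 0xce]
t2 = [0xce, 0x04, 0x04, 0x9f]
t3 = [0x9f, 0xce, 0x04, 0x04]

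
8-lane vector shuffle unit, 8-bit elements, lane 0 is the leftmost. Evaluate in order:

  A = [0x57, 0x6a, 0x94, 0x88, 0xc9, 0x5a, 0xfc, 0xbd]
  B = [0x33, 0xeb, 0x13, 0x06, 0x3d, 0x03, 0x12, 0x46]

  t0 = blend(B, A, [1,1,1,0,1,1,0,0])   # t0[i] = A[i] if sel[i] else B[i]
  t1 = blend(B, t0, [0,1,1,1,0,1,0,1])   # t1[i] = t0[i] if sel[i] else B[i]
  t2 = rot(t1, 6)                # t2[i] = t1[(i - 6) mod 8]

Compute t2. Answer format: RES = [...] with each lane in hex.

RES = [ 0x94  0x06  0x3d  0x5a  0x12  0x46  0x33  0x6a ]

→ t0 |57|6a|94|06|c9|5a|12|46|
→ t1 |33|6a|94|06|3d|5a|12|46|
→ t2 |94|06|3d|5a|12|46|33|6a|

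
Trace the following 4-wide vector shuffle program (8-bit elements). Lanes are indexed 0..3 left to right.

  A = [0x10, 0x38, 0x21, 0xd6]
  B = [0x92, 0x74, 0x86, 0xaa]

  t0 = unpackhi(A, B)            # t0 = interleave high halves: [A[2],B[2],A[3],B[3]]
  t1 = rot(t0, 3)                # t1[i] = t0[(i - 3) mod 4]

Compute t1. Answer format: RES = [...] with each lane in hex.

  t0: 21 86 d6 aa
  t1: 86 d6 aa 21

RES = [ 0x86  0xd6  0xaa  0x21 ]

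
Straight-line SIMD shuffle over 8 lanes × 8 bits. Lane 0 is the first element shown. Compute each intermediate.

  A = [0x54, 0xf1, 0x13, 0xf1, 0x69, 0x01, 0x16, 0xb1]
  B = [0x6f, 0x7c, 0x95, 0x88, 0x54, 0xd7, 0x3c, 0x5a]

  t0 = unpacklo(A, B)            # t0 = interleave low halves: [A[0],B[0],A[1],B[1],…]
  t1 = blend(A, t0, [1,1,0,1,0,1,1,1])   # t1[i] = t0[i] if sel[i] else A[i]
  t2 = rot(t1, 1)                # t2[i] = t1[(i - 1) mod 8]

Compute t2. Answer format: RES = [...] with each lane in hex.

t0 = [0x54, 0x6f, 0xf1, 0x7c, 0x13, 0x95, 0xf1, 0x88]
t1 = [0x54, 0x6f, 0x13, 0x7c, 0x69, 0x95, 0xf1, 0x88]
t2 = [0x88, 0x54, 0x6f, 0x13, 0x7c, 0x69, 0x95, 0xf1]

RES = [0x88, 0x54, 0x6f, 0x13, 0x7c, 0x69, 0x95, 0xf1]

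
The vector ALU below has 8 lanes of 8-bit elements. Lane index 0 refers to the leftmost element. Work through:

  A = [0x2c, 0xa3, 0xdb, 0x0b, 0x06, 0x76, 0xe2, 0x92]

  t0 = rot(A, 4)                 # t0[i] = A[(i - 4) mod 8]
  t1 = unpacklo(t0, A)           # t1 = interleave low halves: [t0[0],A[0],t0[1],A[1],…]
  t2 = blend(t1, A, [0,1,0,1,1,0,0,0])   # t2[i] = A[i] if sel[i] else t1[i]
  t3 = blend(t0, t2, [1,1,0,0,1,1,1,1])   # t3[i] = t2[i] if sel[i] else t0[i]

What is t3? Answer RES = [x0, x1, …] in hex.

RES = [ 0x06  0xa3  0xe2  0x92  0x06  0xdb  0x92  0x0b ]

  t0: 06 76 e2 92 2c a3 db 0b
  t1: 06 2c 76 a3 e2 db 92 0b
  t2: 06 a3 76 0b 06 db 92 0b
  t3: 06 a3 e2 92 06 db 92 0b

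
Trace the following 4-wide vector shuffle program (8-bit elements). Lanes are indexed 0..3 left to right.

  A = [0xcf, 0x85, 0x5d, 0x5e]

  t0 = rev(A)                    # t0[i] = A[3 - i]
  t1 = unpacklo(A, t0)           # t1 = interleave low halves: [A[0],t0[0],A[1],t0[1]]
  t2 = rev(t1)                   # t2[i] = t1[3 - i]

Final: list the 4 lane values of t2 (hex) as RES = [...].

t0 = [0x5e, 0x5d, 0x85, 0xcf]
t1 = [0xcf, 0x5e, 0x85, 0x5d]
t2 = [0x5d, 0x85, 0x5e, 0xcf]

RES = [ 0x5d  0x85  0x5e  0xcf ]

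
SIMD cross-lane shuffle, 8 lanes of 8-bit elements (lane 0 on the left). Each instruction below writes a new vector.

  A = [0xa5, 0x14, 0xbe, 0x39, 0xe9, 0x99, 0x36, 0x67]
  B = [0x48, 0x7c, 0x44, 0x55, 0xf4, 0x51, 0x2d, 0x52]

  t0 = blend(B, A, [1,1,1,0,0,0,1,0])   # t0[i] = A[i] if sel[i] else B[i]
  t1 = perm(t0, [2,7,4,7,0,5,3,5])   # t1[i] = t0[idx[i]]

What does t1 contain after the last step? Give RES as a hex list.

RES = [0xbe, 0x52, 0xf4, 0x52, 0xa5, 0x51, 0x55, 0x51]

→ t0 |a5|14|be|55|f4|51|36|52|
→ t1 |be|52|f4|52|a5|51|55|51|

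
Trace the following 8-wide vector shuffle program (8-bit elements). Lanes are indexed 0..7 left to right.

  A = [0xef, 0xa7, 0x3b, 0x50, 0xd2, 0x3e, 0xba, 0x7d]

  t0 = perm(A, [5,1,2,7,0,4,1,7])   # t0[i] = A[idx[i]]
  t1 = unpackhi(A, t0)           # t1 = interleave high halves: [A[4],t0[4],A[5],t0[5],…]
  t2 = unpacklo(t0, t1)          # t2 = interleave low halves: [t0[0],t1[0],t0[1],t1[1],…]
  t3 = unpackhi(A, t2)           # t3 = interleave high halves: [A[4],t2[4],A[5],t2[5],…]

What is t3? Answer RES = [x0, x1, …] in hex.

RES = [ 0xd2  0x3b  0x3e  0x3e  0xba  0x7d  0x7d  0xd2 ]

  t0: 3e a7 3b 7d ef d2 a7 7d
  t1: d2 ef 3e d2 ba a7 7d 7d
  t2: 3e d2 a7 ef 3b 3e 7d d2
  t3: d2 3b 3e 3e ba 7d 7d d2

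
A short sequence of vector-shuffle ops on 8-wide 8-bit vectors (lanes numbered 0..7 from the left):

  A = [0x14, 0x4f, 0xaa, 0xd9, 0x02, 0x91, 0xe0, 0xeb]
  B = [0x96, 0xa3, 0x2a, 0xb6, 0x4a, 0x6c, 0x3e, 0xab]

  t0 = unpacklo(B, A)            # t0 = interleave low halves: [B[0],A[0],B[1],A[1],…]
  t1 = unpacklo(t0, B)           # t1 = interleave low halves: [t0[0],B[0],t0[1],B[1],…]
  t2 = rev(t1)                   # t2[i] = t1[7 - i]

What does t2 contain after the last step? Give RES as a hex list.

  t0: 96 14 a3 4f 2a aa b6 d9
  t1: 96 96 14 a3 a3 2a 4f b6
  t2: b6 4f 2a a3 a3 14 96 96

RES = [0xb6, 0x4f, 0x2a, 0xa3, 0xa3, 0x14, 0x96, 0x96]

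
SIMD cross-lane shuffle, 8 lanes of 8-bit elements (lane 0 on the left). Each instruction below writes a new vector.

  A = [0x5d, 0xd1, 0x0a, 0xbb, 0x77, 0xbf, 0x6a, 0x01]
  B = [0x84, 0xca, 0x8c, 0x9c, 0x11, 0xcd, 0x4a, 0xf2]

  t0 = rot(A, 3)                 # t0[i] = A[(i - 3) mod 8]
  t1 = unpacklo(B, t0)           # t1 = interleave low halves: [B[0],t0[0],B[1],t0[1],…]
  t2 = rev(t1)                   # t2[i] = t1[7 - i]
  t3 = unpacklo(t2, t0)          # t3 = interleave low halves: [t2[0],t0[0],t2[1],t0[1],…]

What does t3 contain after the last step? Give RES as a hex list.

RES = [0x5d, 0xbf, 0x9c, 0x6a, 0x01, 0x01, 0x8c, 0x5d]

  t0: bf 6a 01 5d d1 0a bb 77
  t1: 84 bf ca 6a 8c 01 9c 5d
  t2: 5d 9c 01 8c 6a ca bf 84
  t3: 5d bf 9c 6a 01 01 8c 5d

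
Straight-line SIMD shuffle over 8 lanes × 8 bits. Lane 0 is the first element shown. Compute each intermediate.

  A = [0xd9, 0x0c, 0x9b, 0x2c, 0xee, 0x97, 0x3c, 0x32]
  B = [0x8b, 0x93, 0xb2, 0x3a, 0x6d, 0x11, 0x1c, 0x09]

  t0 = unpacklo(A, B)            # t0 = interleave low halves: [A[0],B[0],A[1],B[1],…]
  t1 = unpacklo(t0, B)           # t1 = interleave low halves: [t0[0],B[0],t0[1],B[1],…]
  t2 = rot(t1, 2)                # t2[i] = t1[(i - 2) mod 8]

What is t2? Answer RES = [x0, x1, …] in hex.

RES = [0x93, 0x3a, 0xd9, 0x8b, 0x8b, 0x93, 0x0c, 0xb2]

t0 = [0xd9, 0x8b, 0x0c, 0x93, 0x9b, 0xb2, 0x2c, 0x3a]
t1 = [0xd9, 0x8b, 0x8b, 0x93, 0x0c, 0xb2, 0x93, 0x3a]
t2 = [0x93, 0x3a, 0xd9, 0x8b, 0x8b, 0x93, 0x0c, 0xb2]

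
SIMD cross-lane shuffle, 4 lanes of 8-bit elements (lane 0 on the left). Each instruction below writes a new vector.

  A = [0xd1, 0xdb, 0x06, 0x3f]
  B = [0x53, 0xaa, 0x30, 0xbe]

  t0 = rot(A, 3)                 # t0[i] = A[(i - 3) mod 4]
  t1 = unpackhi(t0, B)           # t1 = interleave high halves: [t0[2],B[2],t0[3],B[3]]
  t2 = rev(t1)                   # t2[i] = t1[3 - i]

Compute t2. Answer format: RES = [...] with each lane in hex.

RES = [0xbe, 0xd1, 0x30, 0x3f]

t0 = [0xdb, 0x06, 0x3f, 0xd1]
t1 = [0x3f, 0x30, 0xd1, 0xbe]
t2 = [0xbe, 0xd1, 0x30, 0x3f]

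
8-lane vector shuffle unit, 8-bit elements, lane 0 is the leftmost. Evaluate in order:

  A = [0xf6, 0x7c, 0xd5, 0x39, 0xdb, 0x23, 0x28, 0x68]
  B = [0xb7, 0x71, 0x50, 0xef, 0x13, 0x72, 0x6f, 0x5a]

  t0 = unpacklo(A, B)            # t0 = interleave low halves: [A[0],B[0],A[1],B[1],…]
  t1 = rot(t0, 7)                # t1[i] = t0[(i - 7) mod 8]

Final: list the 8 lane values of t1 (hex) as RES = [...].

RES = [0xb7, 0x7c, 0x71, 0xd5, 0x50, 0x39, 0xef, 0xf6]

  t0: f6 b7 7c 71 d5 50 39 ef
  t1: b7 7c 71 d5 50 39 ef f6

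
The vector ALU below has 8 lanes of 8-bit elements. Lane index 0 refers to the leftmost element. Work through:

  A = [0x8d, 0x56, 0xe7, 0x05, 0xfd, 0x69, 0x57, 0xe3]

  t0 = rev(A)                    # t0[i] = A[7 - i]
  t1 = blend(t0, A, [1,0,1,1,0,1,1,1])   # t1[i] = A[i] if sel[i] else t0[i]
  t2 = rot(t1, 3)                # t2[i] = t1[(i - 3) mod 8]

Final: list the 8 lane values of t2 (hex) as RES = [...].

RES = [0x69, 0x57, 0xe3, 0x8d, 0x57, 0xe7, 0x05, 0x05]

→ t0 |e3|57|69|fd|05|e7|56|8d|
→ t1 |8d|57|e7|05|05|69|57|e3|
→ t2 |69|57|e3|8d|57|e7|05|05|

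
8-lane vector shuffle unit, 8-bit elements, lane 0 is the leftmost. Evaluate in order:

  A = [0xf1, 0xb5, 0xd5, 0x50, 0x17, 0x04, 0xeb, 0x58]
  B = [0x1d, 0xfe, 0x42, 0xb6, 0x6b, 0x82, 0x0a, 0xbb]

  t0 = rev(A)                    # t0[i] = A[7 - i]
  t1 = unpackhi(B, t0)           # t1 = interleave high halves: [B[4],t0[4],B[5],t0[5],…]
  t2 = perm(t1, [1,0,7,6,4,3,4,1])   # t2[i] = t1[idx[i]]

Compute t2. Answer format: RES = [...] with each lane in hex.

RES = [0x50, 0x6b, 0xf1, 0xbb, 0x0a, 0xd5, 0x0a, 0x50]

t0 = [0x58, 0xeb, 0x04, 0x17, 0x50, 0xd5, 0xb5, 0xf1]
t1 = [0x6b, 0x50, 0x82, 0xd5, 0x0a, 0xb5, 0xbb, 0xf1]
t2 = [0x50, 0x6b, 0xf1, 0xbb, 0x0a, 0xd5, 0x0a, 0x50]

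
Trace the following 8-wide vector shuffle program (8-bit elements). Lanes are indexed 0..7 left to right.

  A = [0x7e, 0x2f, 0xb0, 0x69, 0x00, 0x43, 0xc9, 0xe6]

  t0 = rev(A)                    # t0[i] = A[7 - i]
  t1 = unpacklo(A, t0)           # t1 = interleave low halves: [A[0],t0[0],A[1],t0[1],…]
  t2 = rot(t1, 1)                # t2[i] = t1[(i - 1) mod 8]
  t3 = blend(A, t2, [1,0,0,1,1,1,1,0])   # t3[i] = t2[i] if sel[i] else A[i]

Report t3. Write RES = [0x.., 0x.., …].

RES = [0x00, 0x2f, 0xb0, 0x2f, 0xc9, 0xb0, 0x43, 0xe6]

t0 = [0xe6, 0xc9, 0x43, 0x00, 0x69, 0xb0, 0x2f, 0x7e]
t1 = [0x7e, 0xe6, 0x2f, 0xc9, 0xb0, 0x43, 0x69, 0x00]
t2 = [0x00, 0x7e, 0xe6, 0x2f, 0xc9, 0xb0, 0x43, 0x69]
t3 = [0x00, 0x2f, 0xb0, 0x2f, 0xc9, 0xb0, 0x43, 0xe6]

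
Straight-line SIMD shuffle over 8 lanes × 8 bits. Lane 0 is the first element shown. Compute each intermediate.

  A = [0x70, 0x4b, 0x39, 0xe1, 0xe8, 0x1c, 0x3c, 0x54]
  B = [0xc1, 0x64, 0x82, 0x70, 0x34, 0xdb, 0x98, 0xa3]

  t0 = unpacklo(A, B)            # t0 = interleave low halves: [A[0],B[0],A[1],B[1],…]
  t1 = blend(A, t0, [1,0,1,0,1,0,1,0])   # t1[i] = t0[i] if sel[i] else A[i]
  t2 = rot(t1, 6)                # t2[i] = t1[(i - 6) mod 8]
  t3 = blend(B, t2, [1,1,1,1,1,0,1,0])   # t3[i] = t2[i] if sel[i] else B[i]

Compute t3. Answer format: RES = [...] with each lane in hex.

  t0: 70 c1 4b 64 39 82 e1 70
  t1: 70 4b 4b e1 39 1c e1 54
  t2: 4b e1 39 1c e1 54 70 4b
  t3: 4b e1 39 1c e1 db 70 a3

RES = [0x4b, 0xe1, 0x39, 0x1c, 0xe1, 0xdb, 0x70, 0xa3]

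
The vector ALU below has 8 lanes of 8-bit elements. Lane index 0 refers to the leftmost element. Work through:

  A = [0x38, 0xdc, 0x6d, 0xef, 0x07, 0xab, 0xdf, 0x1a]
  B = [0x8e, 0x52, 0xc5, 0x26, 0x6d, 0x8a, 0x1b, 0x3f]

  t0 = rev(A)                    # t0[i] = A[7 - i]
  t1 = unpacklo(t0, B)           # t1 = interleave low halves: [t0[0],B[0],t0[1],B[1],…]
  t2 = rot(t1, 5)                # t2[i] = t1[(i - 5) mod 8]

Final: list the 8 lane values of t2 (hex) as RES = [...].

→ t0 |1a|df|ab|07|ef|6d|dc|38|
→ t1 |1a|8e|df|52|ab|c5|07|26|
→ t2 |52|ab|c5|07|26|1a|8e|df|

RES = [ 0x52  0xab  0xc5  0x07  0x26  0x1a  0x8e  0xdf ]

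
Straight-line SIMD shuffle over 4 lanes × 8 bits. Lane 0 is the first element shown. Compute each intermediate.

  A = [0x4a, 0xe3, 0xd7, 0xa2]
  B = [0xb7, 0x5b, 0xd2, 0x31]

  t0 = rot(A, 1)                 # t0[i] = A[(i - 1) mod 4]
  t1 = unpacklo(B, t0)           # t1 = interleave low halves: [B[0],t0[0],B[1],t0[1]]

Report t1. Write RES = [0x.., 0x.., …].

→ t0 |a2|4a|e3|d7|
→ t1 |b7|a2|5b|4a|

RES = [0xb7, 0xa2, 0x5b, 0x4a]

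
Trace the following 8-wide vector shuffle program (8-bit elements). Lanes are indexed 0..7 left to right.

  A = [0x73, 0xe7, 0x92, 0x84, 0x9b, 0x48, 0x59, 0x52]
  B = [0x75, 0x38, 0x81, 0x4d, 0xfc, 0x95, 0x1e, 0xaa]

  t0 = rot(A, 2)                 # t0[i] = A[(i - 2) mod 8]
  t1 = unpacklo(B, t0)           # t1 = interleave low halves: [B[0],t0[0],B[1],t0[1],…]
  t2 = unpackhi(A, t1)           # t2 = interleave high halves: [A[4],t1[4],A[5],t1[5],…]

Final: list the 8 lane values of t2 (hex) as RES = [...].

RES = [ 0x9b  0x81  0x48  0x73  0x59  0x4d  0x52  0xe7 ]

→ t0 |59|52|73|e7|92|84|9b|48|
→ t1 |75|59|38|52|81|73|4d|e7|
→ t2 |9b|81|48|73|59|4d|52|e7|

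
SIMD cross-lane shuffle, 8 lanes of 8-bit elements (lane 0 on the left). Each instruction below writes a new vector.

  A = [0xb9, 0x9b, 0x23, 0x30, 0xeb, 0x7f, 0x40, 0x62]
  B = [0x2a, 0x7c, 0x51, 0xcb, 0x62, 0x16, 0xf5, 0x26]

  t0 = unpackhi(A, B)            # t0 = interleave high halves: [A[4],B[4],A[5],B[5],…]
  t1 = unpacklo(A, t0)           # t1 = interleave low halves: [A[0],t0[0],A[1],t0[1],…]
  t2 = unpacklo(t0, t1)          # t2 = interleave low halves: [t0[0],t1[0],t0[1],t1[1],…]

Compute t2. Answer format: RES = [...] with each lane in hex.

RES = [ 0xeb  0xb9  0x62  0xeb  0x7f  0x9b  0x16  0x62 ]

t0 = [0xeb, 0x62, 0x7f, 0x16, 0x40, 0xf5, 0x62, 0x26]
t1 = [0xb9, 0xeb, 0x9b, 0x62, 0x23, 0x7f, 0x30, 0x16]
t2 = [0xeb, 0xb9, 0x62, 0xeb, 0x7f, 0x9b, 0x16, 0x62]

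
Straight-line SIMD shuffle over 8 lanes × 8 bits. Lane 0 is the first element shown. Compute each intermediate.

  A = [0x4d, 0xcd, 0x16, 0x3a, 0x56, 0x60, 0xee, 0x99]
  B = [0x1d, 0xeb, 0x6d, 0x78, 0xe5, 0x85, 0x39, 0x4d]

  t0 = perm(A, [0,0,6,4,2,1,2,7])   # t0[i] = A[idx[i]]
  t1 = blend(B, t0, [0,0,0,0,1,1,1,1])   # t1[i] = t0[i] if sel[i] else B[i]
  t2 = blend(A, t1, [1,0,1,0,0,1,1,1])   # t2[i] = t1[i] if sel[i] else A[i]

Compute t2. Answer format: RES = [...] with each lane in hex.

RES = [0x1d, 0xcd, 0x6d, 0x3a, 0x56, 0xcd, 0x16, 0x99]

  t0: 4d 4d ee 56 16 cd 16 99
  t1: 1d eb 6d 78 16 cd 16 99
  t2: 1d cd 6d 3a 56 cd 16 99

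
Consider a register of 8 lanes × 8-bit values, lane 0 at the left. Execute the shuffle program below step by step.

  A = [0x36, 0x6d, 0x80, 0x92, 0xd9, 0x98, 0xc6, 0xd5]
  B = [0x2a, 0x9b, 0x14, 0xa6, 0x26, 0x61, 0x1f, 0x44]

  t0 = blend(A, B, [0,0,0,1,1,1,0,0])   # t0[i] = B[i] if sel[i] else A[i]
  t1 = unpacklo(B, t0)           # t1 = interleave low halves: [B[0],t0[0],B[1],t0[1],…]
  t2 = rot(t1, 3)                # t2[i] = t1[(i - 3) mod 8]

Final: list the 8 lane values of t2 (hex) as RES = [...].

→ t0 |36|6d|80|a6|26|61|c6|d5|
→ t1 |2a|36|9b|6d|14|80|a6|a6|
→ t2 |80|a6|a6|2a|36|9b|6d|14|

RES = [ 0x80  0xa6  0xa6  0x2a  0x36  0x9b  0x6d  0x14 ]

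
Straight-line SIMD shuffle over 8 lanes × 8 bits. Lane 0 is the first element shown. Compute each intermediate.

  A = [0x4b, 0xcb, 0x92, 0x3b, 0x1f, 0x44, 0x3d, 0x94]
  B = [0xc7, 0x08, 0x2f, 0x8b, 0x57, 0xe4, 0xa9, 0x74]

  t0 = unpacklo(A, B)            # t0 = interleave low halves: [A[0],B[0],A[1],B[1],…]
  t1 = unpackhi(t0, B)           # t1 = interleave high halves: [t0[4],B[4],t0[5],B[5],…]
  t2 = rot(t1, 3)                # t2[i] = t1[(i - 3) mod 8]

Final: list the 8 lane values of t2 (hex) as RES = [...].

RES = [0xa9, 0x8b, 0x74, 0x92, 0x57, 0x2f, 0xe4, 0x3b]

→ t0 |4b|c7|cb|08|92|2f|3b|8b|
→ t1 |92|57|2f|e4|3b|a9|8b|74|
→ t2 |a9|8b|74|92|57|2f|e4|3b|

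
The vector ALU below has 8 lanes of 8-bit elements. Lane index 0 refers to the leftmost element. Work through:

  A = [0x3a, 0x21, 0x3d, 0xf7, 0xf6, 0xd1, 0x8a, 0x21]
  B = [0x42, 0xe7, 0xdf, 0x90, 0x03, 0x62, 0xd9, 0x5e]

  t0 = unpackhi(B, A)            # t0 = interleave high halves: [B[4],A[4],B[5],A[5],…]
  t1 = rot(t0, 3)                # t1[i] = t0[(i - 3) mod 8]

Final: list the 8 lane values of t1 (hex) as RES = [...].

RES = [ 0x8a  0x5e  0x21  0x03  0xf6  0x62  0xd1  0xd9 ]

t0 = [0x03, 0xf6, 0x62, 0xd1, 0xd9, 0x8a, 0x5e, 0x21]
t1 = [0x8a, 0x5e, 0x21, 0x03, 0xf6, 0x62, 0xd1, 0xd9]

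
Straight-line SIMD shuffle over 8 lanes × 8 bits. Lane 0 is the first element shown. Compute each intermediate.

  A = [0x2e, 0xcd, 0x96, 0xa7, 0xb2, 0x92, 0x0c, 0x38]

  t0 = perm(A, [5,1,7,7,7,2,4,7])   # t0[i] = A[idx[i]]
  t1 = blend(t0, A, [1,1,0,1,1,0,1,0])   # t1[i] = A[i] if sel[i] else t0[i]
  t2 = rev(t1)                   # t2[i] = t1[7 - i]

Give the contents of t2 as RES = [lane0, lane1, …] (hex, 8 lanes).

RES = [0x38, 0x0c, 0x96, 0xb2, 0xa7, 0x38, 0xcd, 0x2e]

t0 = [0x92, 0xcd, 0x38, 0x38, 0x38, 0x96, 0xb2, 0x38]
t1 = [0x2e, 0xcd, 0x38, 0xa7, 0xb2, 0x96, 0x0c, 0x38]
t2 = [0x38, 0x0c, 0x96, 0xb2, 0xa7, 0x38, 0xcd, 0x2e]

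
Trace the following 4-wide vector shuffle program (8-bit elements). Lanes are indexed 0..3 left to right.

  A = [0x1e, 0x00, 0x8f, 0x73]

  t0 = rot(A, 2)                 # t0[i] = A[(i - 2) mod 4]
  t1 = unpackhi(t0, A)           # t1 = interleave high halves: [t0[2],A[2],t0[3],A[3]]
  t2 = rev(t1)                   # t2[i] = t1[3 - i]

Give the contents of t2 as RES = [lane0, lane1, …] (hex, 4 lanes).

RES = [0x73, 0x00, 0x8f, 0x1e]

→ t0 |8f|73|1e|00|
→ t1 |1e|8f|00|73|
→ t2 |73|00|8f|1e|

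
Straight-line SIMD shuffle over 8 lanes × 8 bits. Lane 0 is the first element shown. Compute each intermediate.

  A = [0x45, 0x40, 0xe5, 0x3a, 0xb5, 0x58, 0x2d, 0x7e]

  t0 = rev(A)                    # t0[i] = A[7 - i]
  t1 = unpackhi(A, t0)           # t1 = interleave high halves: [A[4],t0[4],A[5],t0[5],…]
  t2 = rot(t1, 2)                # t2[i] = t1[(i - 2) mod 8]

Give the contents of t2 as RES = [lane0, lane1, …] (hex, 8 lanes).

RES = [0x7e, 0x45, 0xb5, 0x3a, 0x58, 0xe5, 0x2d, 0x40]

t0 = [0x7e, 0x2d, 0x58, 0xb5, 0x3a, 0xe5, 0x40, 0x45]
t1 = [0xb5, 0x3a, 0x58, 0xe5, 0x2d, 0x40, 0x7e, 0x45]
t2 = [0x7e, 0x45, 0xb5, 0x3a, 0x58, 0xe5, 0x2d, 0x40]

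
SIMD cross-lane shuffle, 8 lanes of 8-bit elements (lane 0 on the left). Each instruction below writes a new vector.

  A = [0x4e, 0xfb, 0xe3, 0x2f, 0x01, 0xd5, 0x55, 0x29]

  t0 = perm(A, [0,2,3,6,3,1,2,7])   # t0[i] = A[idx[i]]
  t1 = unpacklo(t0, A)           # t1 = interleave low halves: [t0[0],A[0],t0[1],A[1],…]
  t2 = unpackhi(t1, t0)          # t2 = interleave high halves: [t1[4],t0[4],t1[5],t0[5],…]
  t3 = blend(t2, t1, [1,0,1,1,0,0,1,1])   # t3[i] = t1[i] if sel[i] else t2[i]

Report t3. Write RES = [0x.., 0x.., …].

RES = [ 0x4e  0x2f  0xe3  0xfb  0x55  0xe3  0x55  0x2f ]

t0 = [0x4e, 0xe3, 0x2f, 0x55, 0x2f, 0xfb, 0xe3, 0x29]
t1 = [0x4e, 0x4e, 0xe3, 0xfb, 0x2f, 0xe3, 0x55, 0x2f]
t2 = [0x2f, 0x2f, 0xe3, 0xfb, 0x55, 0xe3, 0x2f, 0x29]
t3 = [0x4e, 0x2f, 0xe3, 0xfb, 0x55, 0xe3, 0x55, 0x2f]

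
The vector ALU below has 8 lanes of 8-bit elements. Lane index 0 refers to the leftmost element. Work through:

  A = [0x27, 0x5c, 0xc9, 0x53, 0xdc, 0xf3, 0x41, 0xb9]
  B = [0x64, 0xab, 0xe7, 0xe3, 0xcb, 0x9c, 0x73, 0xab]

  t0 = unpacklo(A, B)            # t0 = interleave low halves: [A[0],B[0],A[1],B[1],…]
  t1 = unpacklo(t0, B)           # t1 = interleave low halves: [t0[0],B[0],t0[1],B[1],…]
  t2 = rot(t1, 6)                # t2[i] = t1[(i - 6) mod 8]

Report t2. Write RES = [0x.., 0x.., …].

→ t0 |27|64|5c|ab|c9|e7|53|e3|
→ t1 |27|64|64|ab|5c|e7|ab|e3|
→ t2 |64|ab|5c|e7|ab|e3|27|64|

RES = [ 0x64  0xab  0x5c  0xe7  0xab  0xe3  0x27  0x64 ]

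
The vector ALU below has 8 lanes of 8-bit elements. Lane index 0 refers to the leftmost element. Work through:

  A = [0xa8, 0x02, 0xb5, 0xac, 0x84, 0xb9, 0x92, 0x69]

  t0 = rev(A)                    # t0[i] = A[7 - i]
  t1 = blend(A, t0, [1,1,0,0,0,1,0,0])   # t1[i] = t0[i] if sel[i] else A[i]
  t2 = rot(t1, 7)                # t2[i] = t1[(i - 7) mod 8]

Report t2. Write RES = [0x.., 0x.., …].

  t0: 69 92 b9 84 ac b5 02 a8
  t1: 69 92 b5 ac 84 b5 92 69
  t2: 92 b5 ac 84 b5 92 69 69

RES = [ 0x92  0xb5  0xac  0x84  0xb5  0x92  0x69  0x69 ]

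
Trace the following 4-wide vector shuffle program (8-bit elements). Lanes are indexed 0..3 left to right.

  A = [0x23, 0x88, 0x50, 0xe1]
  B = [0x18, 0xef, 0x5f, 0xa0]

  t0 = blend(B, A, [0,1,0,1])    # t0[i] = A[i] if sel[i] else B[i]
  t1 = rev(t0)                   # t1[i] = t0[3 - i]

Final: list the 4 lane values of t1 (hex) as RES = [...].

RES = [0xe1, 0x5f, 0x88, 0x18]

→ t0 |18|88|5f|e1|
→ t1 |e1|5f|88|18|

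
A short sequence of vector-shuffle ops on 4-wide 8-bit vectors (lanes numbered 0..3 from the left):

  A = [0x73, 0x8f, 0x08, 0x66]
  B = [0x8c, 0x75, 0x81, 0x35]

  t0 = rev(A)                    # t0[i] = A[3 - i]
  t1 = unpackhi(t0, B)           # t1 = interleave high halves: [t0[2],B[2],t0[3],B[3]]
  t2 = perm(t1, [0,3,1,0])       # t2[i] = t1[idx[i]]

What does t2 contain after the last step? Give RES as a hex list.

RES = [0x8f, 0x35, 0x81, 0x8f]

  t0: 66 08 8f 73
  t1: 8f 81 73 35
  t2: 8f 35 81 8f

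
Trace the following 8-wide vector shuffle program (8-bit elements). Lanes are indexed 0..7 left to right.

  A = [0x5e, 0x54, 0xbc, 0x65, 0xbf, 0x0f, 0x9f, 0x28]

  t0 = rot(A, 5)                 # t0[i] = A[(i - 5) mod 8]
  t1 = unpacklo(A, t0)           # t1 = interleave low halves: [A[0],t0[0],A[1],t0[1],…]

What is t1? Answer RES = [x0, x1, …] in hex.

t0 = [0x65, 0xbf, 0x0f, 0x9f, 0x28, 0x5e, 0x54, 0xbc]
t1 = [0x5e, 0x65, 0x54, 0xbf, 0xbc, 0x0f, 0x65, 0x9f]

RES = [0x5e, 0x65, 0x54, 0xbf, 0xbc, 0x0f, 0x65, 0x9f]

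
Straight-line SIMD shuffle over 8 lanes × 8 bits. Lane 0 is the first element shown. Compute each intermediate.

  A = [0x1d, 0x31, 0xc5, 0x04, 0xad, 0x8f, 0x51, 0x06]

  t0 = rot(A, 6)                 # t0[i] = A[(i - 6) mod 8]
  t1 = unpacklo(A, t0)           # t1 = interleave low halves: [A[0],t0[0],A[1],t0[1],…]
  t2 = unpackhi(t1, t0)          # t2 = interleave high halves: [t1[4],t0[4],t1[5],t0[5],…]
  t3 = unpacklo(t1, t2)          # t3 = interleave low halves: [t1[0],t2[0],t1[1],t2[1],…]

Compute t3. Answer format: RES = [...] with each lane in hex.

RES = [ 0x1d  0xc5  0xc5  0x51  0x31  0xad  0x04  0x06 ]

  t0: c5 04 ad 8f 51 06 1d 31
  t1: 1d c5 31 04 c5 ad 04 8f
  t2: c5 51 ad 06 04 1d 8f 31
  t3: 1d c5 c5 51 31 ad 04 06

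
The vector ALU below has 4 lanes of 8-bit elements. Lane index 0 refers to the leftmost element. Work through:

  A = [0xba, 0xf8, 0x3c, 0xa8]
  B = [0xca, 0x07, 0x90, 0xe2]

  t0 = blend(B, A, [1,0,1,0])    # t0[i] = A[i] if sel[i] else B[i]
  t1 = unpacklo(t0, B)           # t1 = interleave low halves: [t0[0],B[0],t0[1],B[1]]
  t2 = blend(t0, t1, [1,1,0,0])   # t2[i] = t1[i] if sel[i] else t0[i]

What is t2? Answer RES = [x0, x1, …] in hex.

RES = [0xba, 0xca, 0x3c, 0xe2]

  t0: ba 07 3c e2
  t1: ba ca 07 07
  t2: ba ca 3c e2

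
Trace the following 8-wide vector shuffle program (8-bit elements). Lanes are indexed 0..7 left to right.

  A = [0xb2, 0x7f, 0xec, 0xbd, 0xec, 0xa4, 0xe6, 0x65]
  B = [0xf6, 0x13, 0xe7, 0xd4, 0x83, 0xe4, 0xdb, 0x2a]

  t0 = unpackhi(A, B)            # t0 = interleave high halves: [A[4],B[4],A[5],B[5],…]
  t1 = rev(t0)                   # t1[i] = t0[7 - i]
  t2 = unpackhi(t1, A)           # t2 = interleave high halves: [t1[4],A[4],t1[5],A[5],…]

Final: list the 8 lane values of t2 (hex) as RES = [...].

RES = [ 0xe4  0xec  0xa4  0xa4  0x83  0xe6  0xec  0x65 ]

→ t0 |ec|83|a4|e4|e6|db|65|2a|
→ t1 |2a|65|db|e6|e4|a4|83|ec|
→ t2 |e4|ec|a4|a4|83|e6|ec|65|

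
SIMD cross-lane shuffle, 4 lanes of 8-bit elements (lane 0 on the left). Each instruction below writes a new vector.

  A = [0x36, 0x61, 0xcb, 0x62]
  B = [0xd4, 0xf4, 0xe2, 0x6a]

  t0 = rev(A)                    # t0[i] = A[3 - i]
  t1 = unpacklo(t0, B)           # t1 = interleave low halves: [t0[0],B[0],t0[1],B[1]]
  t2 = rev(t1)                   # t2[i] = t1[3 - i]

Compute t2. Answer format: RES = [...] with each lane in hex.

RES = [0xf4, 0xcb, 0xd4, 0x62]

→ t0 |62|cb|61|36|
→ t1 |62|d4|cb|f4|
→ t2 |f4|cb|d4|62|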